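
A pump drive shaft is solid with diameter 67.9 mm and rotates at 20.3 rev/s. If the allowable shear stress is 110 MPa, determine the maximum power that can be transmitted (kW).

J = πd⁴/32 = π(0.0679)⁴/32 = 2.087×10^-6 m⁴.
T_max = τ_allow·J/r = 1.10×10^8 × 2.087×10^-6 / 0.0340 = 6761 N·m.
ω = 2π·20.3 = 127.5 rad/s, so P_max = T_max·ω = 8.624×10^5 W.

862 kW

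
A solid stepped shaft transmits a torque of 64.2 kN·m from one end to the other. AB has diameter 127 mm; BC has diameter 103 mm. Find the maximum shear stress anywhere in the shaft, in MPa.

299 MPa

Under the same torque, τ_max = 16T/(πd³) is largest where d is smallest — segment BC (d = 103 mm).
τ_max = 16·64200/(π·(0.103)³) = 2.992×10^8 Pa.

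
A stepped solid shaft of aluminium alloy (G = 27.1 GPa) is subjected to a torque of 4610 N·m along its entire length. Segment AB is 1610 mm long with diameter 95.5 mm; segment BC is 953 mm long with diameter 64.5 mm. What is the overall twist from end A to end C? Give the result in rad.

0.129 rad

J_AB = π(0.0955)⁴/32 = 8.17×10^-6 m⁴; J_BC = π(0.0645)⁴/32 = 1.70×10^-6 m⁴.
θ = (T/G)·Σ L_i/J_i = (4610/27.1×10⁹)·(1.61/8.17×10^-6 + 0.953/1.70×10^-6) = 0.1289 rad.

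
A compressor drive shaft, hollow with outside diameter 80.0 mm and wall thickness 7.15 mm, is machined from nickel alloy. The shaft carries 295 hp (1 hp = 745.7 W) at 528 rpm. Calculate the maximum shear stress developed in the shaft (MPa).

72.6 MPa

ω = 2π·528/60 = 55.29 rad/s, so T = P/ω = 295×745.7 / 55.29 = 3979 N·m.
J = π(d_o⁴ − d_i⁴)/32 = π(0.0800⁴ − 0.0657⁴)/32 = 2.192×10^-6 m⁴.
τ_max = T·r/J = 3979 × 0.0400 / 2.192×10^-6 = 7.260×10^7 Pa.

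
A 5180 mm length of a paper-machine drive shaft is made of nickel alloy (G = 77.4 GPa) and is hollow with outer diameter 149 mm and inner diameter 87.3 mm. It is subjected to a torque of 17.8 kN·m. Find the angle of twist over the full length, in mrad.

27.9 mrad

J = π(d_o⁴ − d_i⁴)/32 = π(0.149⁴ − 0.0873⁴)/32 = 4.269×10^-5 m⁴.
θ = T·L/(G·J) = 17800 × 5.18 / (77.4×10⁹ × 4.269×10^-5) = 0.02791 rad.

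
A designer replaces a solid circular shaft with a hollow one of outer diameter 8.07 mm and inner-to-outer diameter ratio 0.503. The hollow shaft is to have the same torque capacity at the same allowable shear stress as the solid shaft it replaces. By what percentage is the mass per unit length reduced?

Equal τ_max and T ⇒ the solid shaft needs d_s³ = d_o³(1−k⁴), so d_s = 8.07·(1−0.503⁴)^(1/3) = 7.894 mm.
Area ratio A_h/A_s = d_o²(1−k²)/d_s² = (1−k²)/(1−k⁴)^(2/3) = 0.7807.
Mass saving = 1 − 0.7807 = 21.9 %.

21.9 %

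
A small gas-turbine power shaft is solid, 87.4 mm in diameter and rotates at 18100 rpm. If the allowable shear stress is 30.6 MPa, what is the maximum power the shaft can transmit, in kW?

J = πd⁴/32 = π(0.0874)⁴/32 = 5.729×10^-6 m⁴.
T_max = τ_allow·J/r = 3.06×10^7 × 5.729×10^-6 / 0.0437 = 4011 N·m.
ω = 2π·18100/60 = 1895 rad/s, so P_max = T_max·ω = 7.603×10^6 W.

7600 kW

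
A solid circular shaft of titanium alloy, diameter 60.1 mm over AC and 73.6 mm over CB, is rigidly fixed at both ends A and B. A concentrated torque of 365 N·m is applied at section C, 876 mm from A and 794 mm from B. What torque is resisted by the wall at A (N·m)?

Compatibility: T_A·a/J_AC = T_B·b/J_CB with T_A + T_B = T₀.
J_AC = 1.28×10^-6 m⁴, J_CB = 2.88×10^-6 m⁴, so T_A = T₀·(J_AC/a)/((J_AC/a)+(J_CB/b)) = 104.8 N·m, T_B = 260.2 N·m.

105 N·m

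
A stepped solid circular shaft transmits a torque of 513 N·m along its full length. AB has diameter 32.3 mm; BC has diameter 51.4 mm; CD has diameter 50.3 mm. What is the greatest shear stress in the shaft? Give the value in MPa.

77.5 MPa

Under the same torque, τ_max = 16T/(πd³) is largest where d is smallest — segment AB (d = 32.3 mm).
τ_max = 16·513.0/(π·(0.0323)³) = 7.753×10^7 Pa.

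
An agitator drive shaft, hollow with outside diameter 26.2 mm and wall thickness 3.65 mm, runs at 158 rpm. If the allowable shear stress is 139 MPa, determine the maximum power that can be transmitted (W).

J = π(d_o⁴ − d_i⁴)/32 = π(0.0262⁴ − 0.0189⁴)/32 = 3.373×10^-8 m⁴.
T_max = τ_allow·J/r = 1.39×10^8 × 3.373×10^-8 / 0.0131 = 357.9 N·m.
ω = 2π·158/60 = 16.55 rad/s, so P_max = T_max·ω = 5922 W.

5920 W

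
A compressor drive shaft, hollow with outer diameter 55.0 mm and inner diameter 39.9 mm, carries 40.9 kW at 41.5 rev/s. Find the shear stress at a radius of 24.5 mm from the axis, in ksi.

0.858 ksi

ω = 2π·41.5 = 260.8 rad/s, so T = P/ω = 40.9×10³ / 260.8 = 156.9 N·m.
J = π(d_o⁴ − d_i⁴)/32 = π(0.0550⁴ − 0.0399⁴)/32 = 6.495×10^-7 m⁴.
Shear stress varies linearly with radius: τ = T·r/J = 156.9 × 0.0245 / 6.495×10^-7 = 5.916×10^6 Pa.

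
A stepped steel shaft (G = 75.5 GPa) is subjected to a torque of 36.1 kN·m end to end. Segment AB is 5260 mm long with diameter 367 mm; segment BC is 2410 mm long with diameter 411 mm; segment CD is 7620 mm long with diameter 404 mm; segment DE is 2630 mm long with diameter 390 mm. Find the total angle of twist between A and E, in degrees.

0.216°

J_AB = π(0.367)⁴/32 = 1.78×10^-3 m⁴; J_BC = π(0.411)⁴/32 = 2.80×10^-3 m⁴; J_CD = π(0.404)⁴/32 = 2.62×10^-3 m⁴; J_DE = π(0.390)⁴/32 = 2.27×10^-3 m⁴.
θ = (T/G)·Σ L_i/J_i = (36100/75.5×10⁹)·(5.26/1.78×10^-3 + 2.41/2.80×10^-3 + 7.62/2.62×10^-3 + 2.63/2.27×10^-3) = 3.770×10^-3 rad.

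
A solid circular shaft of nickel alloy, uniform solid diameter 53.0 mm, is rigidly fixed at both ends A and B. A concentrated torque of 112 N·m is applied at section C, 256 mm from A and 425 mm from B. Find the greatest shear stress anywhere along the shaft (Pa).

2.39e6 Pa

With uniform GJ and both ends fixed, compatibility θ_AC = θ_CB gives T_A·a = T_B·b, together with T_A + T_B = T₀.
T_A = T₀·b/(a+b) = 112.0·425/681.0 = 69.90 N·m; T_B = 42.10 N·m.
τ in each portion: τ_AC = 2.39×10^6 Pa, τ_CB = 1.44×10^6 Pa; maximum is in AC.
τ_max = T_AC·r/J = 69.90·0.0265/7.75×10^-7 = 2.391×10^6 Pa.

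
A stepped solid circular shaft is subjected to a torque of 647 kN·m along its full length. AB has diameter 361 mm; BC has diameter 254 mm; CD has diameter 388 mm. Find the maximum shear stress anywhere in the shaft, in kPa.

201000 kPa

Under the same torque, τ_max = 16T/(πd³) is largest where d is smallest — segment BC (d = 254 mm).
τ_max = 16·647000/(π·(0.254)³) = 2.011×10^8 Pa.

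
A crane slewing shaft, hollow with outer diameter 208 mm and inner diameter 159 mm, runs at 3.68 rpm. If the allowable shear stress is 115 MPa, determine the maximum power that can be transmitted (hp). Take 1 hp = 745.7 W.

J = π(d_o⁴ − d_i⁴)/32 = π(0.208⁴ − 0.159⁴)/32 = 1.210×10^-4 m⁴.
T_max = τ_allow·J/r = 1.15×10^8 × 1.210×10^-4 / 0.104 = 133800 N·m.
ω = 2π·3.68/60 = 0.3854 rad/s, so P_max = T_max·ω = 5.157×10^4 W.

69.2 hp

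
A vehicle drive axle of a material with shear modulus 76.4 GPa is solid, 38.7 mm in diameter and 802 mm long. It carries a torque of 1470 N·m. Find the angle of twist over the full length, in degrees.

4.01°

J = πd⁴/32 = π(0.0387)⁴/32 = 2.202×10^-7 m⁴.
θ = T·L/(G·J) = 1470 × 0.802 / (76.4×10⁹ × 2.202×10^-7) = 0.07007 rad.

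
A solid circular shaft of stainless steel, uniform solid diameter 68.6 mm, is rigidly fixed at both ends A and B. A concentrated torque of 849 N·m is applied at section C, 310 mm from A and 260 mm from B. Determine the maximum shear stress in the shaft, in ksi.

1.06 ksi

With uniform GJ and both ends fixed, compatibility θ_AC = θ_CB gives T_A·a = T_B·b, together with T_A + T_B = T₀.
T_A = T₀·b/(a+b) = 849.0·260/570.0 = 387.3 N·m; T_B = 461.7 N·m.
τ in each portion: τ_AC = 6.11×10^6 Pa, τ_CB = 7.28×10^6 Pa; maximum is in CB.
τ_max = T_CB·r/J = 461.7·0.0343/2.17×10^-6 = 7.284×10^6 Pa.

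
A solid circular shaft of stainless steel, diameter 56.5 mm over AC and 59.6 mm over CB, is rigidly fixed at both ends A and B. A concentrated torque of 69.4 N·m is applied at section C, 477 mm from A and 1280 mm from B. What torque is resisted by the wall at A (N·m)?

47.5 N·m

Compatibility: T_A·a/J_AC = T_B·b/J_CB with T_A + T_B = T₀.
J_AC = 1.00×10^-6 m⁴, J_CB = 1.24×10^-6 m⁴, so T_A = T₀·(J_AC/a)/((J_AC/a)+(J_CB/b)) = 47.49 N·m, T_B = 21.91 N·m.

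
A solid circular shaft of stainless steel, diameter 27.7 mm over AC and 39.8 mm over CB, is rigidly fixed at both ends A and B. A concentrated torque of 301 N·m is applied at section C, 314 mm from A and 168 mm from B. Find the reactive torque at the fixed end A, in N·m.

33.6 N·m

Compatibility: T_A·a/J_AC = T_B·b/J_CB with T_A + T_B = T₀.
J_AC = 5.78×10^-8 m⁴, J_CB = 2.46×10^-7 m⁴, so T_A = T₀·(J_AC/a)/((J_AC/a)+(J_CB/b)) = 33.57 N·m, T_B = 267.4 N·m.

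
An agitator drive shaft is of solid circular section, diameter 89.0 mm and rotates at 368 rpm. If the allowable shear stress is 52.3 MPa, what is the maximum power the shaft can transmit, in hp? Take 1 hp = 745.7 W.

374 hp

J = πd⁴/32 = π(0.0890)⁴/32 = 6.160×10^-6 m⁴.
T_max = τ_allow·J/r = 5.23×10^7 × 6.160×10^-6 / 0.0445 = 7239 N·m.
ω = 2π·368/60 = 38.54 rad/s, so P_max = T_max·ω = 2.790×10^5 W.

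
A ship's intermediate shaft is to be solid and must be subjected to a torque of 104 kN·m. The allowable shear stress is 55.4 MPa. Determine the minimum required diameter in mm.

For a solid shaft τ_max = 16T/(πd³), so d = (16T/(π τ_allow))^(1/3) = (16·104000/(π·5.54×10^7))^(1/3) = 0.2122 m.

212 mm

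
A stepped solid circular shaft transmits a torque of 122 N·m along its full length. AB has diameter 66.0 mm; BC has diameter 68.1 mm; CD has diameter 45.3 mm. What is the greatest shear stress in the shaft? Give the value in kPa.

6680 kPa

Under the same torque, τ_max = 16T/(πd³) is largest where d is smallest — segment CD (d = 45.3 mm).
τ_max = 16·122.0/(π·(0.0453)³) = 6.684×10^6 Pa.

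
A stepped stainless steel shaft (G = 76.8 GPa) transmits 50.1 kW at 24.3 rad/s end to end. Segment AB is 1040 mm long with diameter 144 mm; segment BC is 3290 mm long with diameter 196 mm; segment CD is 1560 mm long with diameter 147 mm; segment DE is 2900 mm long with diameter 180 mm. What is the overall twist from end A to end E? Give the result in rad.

ω = 24.3 rad/s, so T = P/ω = 50.1×10³ / 24.30 = 2062 N·m.
J_AB = π(0.144)⁴/32 = 4.22×10^-5 m⁴; J_BC = π(0.196)⁴/32 = 1.45×10^-4 m⁴; J_CD = π(0.147)⁴/32 = 4.58×10^-5 m⁴; J_DE = π(0.180)⁴/32 = 1.03×10^-4 m⁴.
θ = (T/G)·Σ L_i/J_i = (2062/76.8×10⁹)·(1.04/4.22×10^-5 + 3.29/1.45×10^-4 + 1.56/4.58×10^-5 + 2.90/1.03×10^-4) = 2.940×10^-3 rad.

0.00294 rad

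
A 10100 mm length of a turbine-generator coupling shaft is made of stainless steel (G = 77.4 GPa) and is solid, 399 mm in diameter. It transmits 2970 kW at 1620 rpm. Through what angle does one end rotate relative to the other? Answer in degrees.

ω = 2π·1620/60 = 169.6 rad/s, so T = P/ω = 2970×10³ / 169.6 = 17510 N·m.
J = πd⁴/32 = π(0.399)⁴/32 = 2.488×10^-3 m⁴.
θ = T·L/(G·J) = 17510 × 10.1 / (77.4×10⁹ × 2.488×10^-3) = 9.181×10^-4 rad.

0.0526°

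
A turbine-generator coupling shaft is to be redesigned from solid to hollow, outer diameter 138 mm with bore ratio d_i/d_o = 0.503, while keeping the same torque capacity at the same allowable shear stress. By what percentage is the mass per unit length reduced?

21.9 %

Equal τ_max and T ⇒ the solid shaft needs d_s³ = d_o³(1−k⁴), so d_s = 138·(1−0.503⁴)^(1/3) = 135.0 mm.
Area ratio A_h/A_s = d_o²(1−k²)/d_s² = (1−k²)/(1−k⁴)^(2/3) = 0.7807.
Mass saving = 1 − 0.7807 = 21.9 %.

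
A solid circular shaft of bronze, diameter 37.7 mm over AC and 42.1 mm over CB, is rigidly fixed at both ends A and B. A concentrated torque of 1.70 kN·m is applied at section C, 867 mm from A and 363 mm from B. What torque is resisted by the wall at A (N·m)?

361 N·m

Compatibility: T_A·a/J_AC = T_B·b/J_CB with T_A + T_B = T₀.
J_AC = 1.98×10^-7 m⁴, J_CB = 3.08×10^-7 m⁴, so T_A = T₀·(J_AC/a)/((J_AC/a)+(J_CB/b)) = 360.6 N·m, T_B = 1339 N·m.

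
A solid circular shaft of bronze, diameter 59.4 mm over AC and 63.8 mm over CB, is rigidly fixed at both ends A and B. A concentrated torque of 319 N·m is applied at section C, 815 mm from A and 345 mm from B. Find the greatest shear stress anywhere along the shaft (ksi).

Compatibility: T_A·a/J_AC = T_B·b/J_CB with T_A + T_B = T₀.
J_AC = 1.22×10^-6 m⁴, J_CB = 1.63×10^-6 m⁴, so T_A = T₀·(J_AC/a)/((J_AC/a)+(J_CB/b)) = 76.98 N·m, T_B = 242.0 N·m.
τ in each portion: τ_AC = 1.87×10^6 Pa, τ_CB = 4.75×10^6 Pa; maximum is in CB.
τ_max = T_CB·r/J = 242.0·0.0319/1.63×10^-6 = 4.746×10^6 Pa.

0.688 ksi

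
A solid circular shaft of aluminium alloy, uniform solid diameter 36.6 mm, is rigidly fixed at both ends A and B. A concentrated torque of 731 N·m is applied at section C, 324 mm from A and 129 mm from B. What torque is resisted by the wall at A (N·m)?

With uniform GJ and both ends fixed, compatibility θ_AC = θ_CB gives T_A·a = T_B·b, together with T_A + T_B = T₀.
T_A = T₀·b/(a+b) = 731.0·129/453.0 = 208.2 N·m; T_B = 522.8 N·m.

208 N·m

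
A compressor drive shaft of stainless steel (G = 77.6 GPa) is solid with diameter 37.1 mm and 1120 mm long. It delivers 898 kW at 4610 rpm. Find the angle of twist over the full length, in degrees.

ω = 2π·4610/60 = 482.8 rad/s, so T = P/ω = 898×10³ / 482.8 = 1860 N·m.
J = πd⁴/32 = π(0.0371)⁴/32 = 1.860×10^-7 m⁴.
θ = T·L/(G·J) = 1860 × 1.12 / (77.6×10⁹ × 1.860×10^-7) = 0.1443 rad.

8.27°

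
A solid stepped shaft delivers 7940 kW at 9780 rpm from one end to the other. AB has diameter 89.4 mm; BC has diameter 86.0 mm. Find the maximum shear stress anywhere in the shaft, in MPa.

62.1 MPa

ω = 2π·9780/60 = 1024 rad/s, so T = P/ω = 7940×10³ / 1024 = 7753 N·m.
Under the same torque, τ_max = 16T/(πd³) is largest where d is smallest — segment BC (d = 86.0 mm).
τ_max = 16·7753/(π·(0.0860)³) = 6.208×10^7 Pa.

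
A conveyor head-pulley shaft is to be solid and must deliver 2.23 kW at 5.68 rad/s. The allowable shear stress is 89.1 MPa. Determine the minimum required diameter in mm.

ω = 5.68 rad/s, so T = P/ω = 2.23×10³ / 5.680 = 392.6 N·m.
For a solid shaft τ_max = 16T/(πd³), so d = (16T/(π τ_allow))^(1/3) = (16·392.6/(π·8.91×10^7))^(1/3) = 0.02821 m.

28.2 mm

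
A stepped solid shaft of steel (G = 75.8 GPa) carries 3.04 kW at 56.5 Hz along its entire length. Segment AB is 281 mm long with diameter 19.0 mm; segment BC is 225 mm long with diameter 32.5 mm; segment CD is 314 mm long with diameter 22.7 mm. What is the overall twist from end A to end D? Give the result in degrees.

0.233°

ω = 2π·56.5 = 355.0 rad/s, so T = P/ω = 3.04×10³ / 355.0 = 8.563 N·m.
J_AB = π(0.0190)⁴/32 = 1.28×10^-8 m⁴; J_BC = π(0.0325)⁴/32 = 1.10×10^-7 m⁴; J_CD = π(0.0227)⁴/32 = 2.61×10^-8 m⁴.
θ = (T/G)·Σ L_i/J_i = (8.563/75.8×10⁹)·(0.281/1.28×10^-8 + 0.225/1.10×10^-7 + 0.314/2.61×10^-8) = 4.074×10^-3 rad.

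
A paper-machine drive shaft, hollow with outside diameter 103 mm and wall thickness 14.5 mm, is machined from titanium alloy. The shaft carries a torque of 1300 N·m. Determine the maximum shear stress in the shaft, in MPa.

8.26 MPa

J = π(d_o⁴ − d_i⁴)/32 = π(0.103⁴ − 0.0740⁴)/32 = 8.106×10^-6 m⁴.
τ_max = T·r/J = 1300 × 0.0515 / 8.106×10^-6 = 8.260×10^6 Pa.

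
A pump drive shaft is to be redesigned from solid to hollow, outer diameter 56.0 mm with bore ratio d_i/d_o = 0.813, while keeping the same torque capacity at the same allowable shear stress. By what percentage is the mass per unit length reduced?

Equal τ_max and T ⇒ the solid shaft needs d_s³ = d_o³(1−k⁴), so d_s = 56.0·(1−0.813⁴)^(1/3) = 46.24 mm.
Area ratio A_h/A_s = d_o²(1−k²)/d_s² = (1−k²)/(1−k⁴)^(2/3) = 0.4972.
Mass saving = 1 − 0.4972 = 50.3 %.

50.3 %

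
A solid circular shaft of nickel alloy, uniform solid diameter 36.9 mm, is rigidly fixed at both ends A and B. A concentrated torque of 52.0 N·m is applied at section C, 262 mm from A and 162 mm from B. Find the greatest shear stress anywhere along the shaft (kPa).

With uniform GJ and both ends fixed, compatibility θ_AC = θ_CB gives T_A·a = T_B·b, together with T_A + T_B = T₀.
T_A = T₀·b/(a+b) = 52.00·162/424.0 = 19.87 N·m; T_B = 32.13 N·m.
τ in each portion: τ_AC = 2.01×10^6 Pa, τ_CB = 3.26×10^6 Pa; maximum is in CB.
τ_max = T_CB·r/J = 32.13·0.0184/1.82×10^-7 = 3.257×10^6 Pa.

3260 kPa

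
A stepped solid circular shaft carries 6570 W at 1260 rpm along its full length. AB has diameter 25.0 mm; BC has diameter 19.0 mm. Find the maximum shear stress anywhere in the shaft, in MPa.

37.0 MPa

ω = 2π·1260/60 = 131.9 rad/s, so T = P/ω = 6570 / 131.9 = 49.79 N·m.
Under the same torque, τ_max = 16T/(πd³) is largest where d is smallest — segment BC (d = 19.0 mm).
τ_max = 16·49.79/(π·(0.0190)³) = 3.697×10^7 Pa.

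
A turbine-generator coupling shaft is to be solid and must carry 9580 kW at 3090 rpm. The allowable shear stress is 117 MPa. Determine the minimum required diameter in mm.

109 mm

ω = 2π·3090/60 = 323.6 rad/s, so T = P/ω = 9580×10³ / 323.6 = 29610 N·m.
For a solid shaft τ_max = 16T/(πd³), so d = (16T/(π τ_allow))^(1/3) = (16·29610/(π·1.17×10^8))^(1/3) = 0.1088 m.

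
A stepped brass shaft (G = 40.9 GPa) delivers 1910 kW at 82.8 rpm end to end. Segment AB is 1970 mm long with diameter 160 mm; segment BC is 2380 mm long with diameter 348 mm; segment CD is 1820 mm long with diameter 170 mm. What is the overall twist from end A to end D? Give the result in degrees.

16.8°

ω = 2π·82.8/60 = 8.671 rad/s, so T = P/ω = 1910×10³ / 8.671 = 220300 N·m.
J_AB = π(0.160)⁴/32 = 6.43×10^-5 m⁴; J_BC = π(0.348)⁴/32 = 1.44×10^-3 m⁴; J_CD = π(0.170)⁴/32 = 8.20×10^-5 m⁴.
θ = (T/G)·Σ L_i/J_i = (220300/40.9×10⁹)·(1.97/6.43×10^-5 + 2.38/1.44×10^-3 + 1.82/8.20×10^-5) = 0.2934 rad.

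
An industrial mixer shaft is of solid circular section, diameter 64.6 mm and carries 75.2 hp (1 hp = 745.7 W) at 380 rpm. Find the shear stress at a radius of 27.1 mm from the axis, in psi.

3240 psi

ω = 2π·380/60 = 39.79 rad/s, so T = P/ω = 75.2×745.7 / 39.79 = 1409 N·m.
J = πd⁴/32 = π(0.0646)⁴/32 = 1.710×10^-6 m⁴.
Shear stress varies linearly with radius: τ = T·r/J = 1409 × 0.0271 / 1.710×10^-6 = 2.234×10^7 Pa.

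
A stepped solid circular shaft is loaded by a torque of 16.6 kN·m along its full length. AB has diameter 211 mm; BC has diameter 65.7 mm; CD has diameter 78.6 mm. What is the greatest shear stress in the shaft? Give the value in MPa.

298 MPa

Under the same torque, τ_max = 16T/(πd³) is largest where d is smallest — segment BC (d = 65.7 mm).
τ_max = 16·16600/(π·(0.0657)³) = 2.981×10^8 Pa.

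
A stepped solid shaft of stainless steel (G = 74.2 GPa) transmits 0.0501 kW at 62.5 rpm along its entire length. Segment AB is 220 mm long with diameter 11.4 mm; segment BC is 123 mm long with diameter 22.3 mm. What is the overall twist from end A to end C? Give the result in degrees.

ω = 2π·62.5/60 = 6.545 rad/s, so T = P/ω = 0.0501×10³ / 6.545 = 7.655 N·m.
J_AB = π(0.0114)⁴/32 = 1.66×10^-9 m⁴; J_BC = π(0.0223)⁴/32 = 2.43×10^-8 m⁴.
θ = (T/G)·Σ L_i/J_i = (7.655/74.2×10⁹)·(0.220/1.66×10^-9 + 0.123/2.43×10^-8) = 0.01421 rad.

0.814°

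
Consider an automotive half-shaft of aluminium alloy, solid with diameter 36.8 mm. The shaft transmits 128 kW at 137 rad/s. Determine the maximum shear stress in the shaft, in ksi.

13.8 ksi

ω = 137 rad/s, so T = P/ω = 128×10³ / 137.0 = 934.3 N·m.
J = πd⁴/32 = π(0.0368)⁴/32 = 1.800×10^-7 m⁴.
τ_max = T·r/J = 934.3 × 0.0184 / 1.800×10^-7 = 9.548×10^7 Pa.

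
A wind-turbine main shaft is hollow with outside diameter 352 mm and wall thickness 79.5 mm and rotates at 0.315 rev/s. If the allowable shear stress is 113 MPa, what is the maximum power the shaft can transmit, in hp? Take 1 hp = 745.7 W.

J = π(d_o⁴ − d_i⁴)/32 = π(0.352⁴ − 0.193⁴)/32 = 1.371×10^-3 m⁴.
T_max = τ_allow·J/r = 1.13×10^8 × 1.371×10^-3 / 0.176 = 880200 N·m.
ω = 2π·0.315 = 1.979 rad/s, so P_max = T_max·ω = 1.742×10^6 W.

2340 hp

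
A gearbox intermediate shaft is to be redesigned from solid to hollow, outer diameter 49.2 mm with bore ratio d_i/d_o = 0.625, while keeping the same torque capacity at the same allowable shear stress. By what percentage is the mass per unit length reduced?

Equal τ_max and T ⇒ the solid shaft needs d_s³ = d_o³(1−k⁴), so d_s = 49.2·(1−0.625⁴)^(1/3) = 46.56 mm.
Area ratio A_h/A_s = d_o²(1−k²)/d_s² = (1−k²)/(1−k⁴)^(2/3) = 0.6805.
Mass saving = 1 − 0.6805 = 32.0 %.

32.0 %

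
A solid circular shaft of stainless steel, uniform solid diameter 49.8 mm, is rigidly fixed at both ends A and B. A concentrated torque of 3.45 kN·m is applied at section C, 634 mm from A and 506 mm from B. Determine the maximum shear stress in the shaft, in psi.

11500 psi

With uniform GJ and both ends fixed, compatibility θ_AC = θ_CB gives T_A·a = T_B·b, together with T_A + T_B = T₀.
T_A = T₀·b/(a+b) = 3450·506/1140 = 1531 N·m; T_B = 1919 N·m.
τ in each portion: τ_AC = 6.31×10^7 Pa, τ_CB = 7.91×10^7 Pa; maximum is in CB.
τ_max = T_CB·r/J = 1919·0.0249/6.04×10^-7 = 7.912×10^7 Pa.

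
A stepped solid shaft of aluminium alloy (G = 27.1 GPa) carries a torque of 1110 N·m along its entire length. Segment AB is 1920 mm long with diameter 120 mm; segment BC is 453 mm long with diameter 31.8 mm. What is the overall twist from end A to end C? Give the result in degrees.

J_AB = π(0.120)⁴/32 = 2.04×10^-5 m⁴; J_BC = π(0.0318)⁴/32 = 1.00×10^-7 m⁴.
θ = (T/G)·Σ L_i/J_i = (1110/27.1×10⁹)·(1.92/2.04×10^-5 + 0.453/1.00×10^-7) = 0.1887 rad.

10.8°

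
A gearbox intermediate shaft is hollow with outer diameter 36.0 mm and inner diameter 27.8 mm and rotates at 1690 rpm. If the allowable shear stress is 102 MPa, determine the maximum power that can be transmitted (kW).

J = π(d_o⁴ − d_i⁴)/32 = π(0.0360⁴ − 0.0278⁴)/32 = 1.063×10^-7 m⁴.
T_max = τ_allow·J/r = 1.02×10^8 × 1.063×10^-7 / 0.0180 = 602.1 N·m.
ω = 2π·1690/60 = 177.0 rad/s, so P_max = T_max·ω = 1.066×10^5 W.

107 kW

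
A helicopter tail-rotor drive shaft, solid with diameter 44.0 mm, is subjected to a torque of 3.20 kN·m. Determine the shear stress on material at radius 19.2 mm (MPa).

J = πd⁴/32 = π(0.0440)⁴/32 = 3.680×10^-7 m⁴.
Shear stress varies linearly with radius: τ = T·r/J = 3200 × 0.0192 / 3.680×10^-7 = 1.670×10^8 Pa.

167 MPa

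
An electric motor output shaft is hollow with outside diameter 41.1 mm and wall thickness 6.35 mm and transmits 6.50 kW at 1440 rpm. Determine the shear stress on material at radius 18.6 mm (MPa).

3.71 MPa

ω = 2π·1440/60 = 150.8 rad/s, so T = P/ω = 6.50×10³ / 150.8 = 43.10 N·m.
J = π(d_o⁴ − d_i⁴)/32 = π(0.0411⁴ − 0.0284⁴)/32 = 2.163×10^-7 m⁴.
Shear stress varies linearly with radius: τ = T·r/J = 43.10 × 0.0186 / 2.163×10^-7 = 3.707×10^6 Pa.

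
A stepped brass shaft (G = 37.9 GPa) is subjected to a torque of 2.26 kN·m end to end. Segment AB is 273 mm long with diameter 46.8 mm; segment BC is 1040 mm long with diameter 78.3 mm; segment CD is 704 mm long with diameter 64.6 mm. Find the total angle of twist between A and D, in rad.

0.0759 rad

J_AB = π(0.0468)⁴/32 = 4.71×10^-7 m⁴; J_BC = π(0.0783)⁴/32 = 3.69×10^-6 m⁴; J_CD = π(0.0646)⁴/32 = 1.71×10^-6 m⁴.
θ = (T/G)·Σ L_i/J_i = (2260/37.9×10⁹)·(0.273/4.71×10^-7 + 1.04/3.69×10^-6 + 0.704/1.71×10^-6) = 0.07593 rad.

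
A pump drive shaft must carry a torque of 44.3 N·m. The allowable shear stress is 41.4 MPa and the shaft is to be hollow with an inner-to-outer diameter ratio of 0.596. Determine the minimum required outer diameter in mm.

18.4 mm

For a hollow shaft with d_i/d_o = 0.596: τ_max = 16T/(π d_o³ (1−k⁴)), so d_o = [16T/(π τ_allow (1−k⁴))]^(1/3) = [16·44.30/(π·4.14×10^7·0.8738)]^(1/3) = 0.01841 m.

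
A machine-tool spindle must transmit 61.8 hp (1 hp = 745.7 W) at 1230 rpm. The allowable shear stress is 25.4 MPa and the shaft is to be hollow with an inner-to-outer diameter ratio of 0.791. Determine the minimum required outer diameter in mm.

49.0 mm

ω = 2π·1230/60 = 128.8 rad/s, so T = P/ω = 61.8×745.7 / 128.8 = 357.8 N·m.
For a hollow shaft with d_i/d_o = 0.791: τ_max = 16T/(π d_o³ (1−k⁴)), so d_o = [16T/(π τ_allow (1−k⁴))]^(1/3) = [16·357.8/(π·2.54×10^7·0.6085)]^(1/3) = 0.04903 m.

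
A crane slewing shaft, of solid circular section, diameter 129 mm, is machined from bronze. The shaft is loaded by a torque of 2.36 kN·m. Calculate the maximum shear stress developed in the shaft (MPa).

J = πd⁴/32 = π(0.129)⁴/32 = 2.719×10^-5 m⁴.
τ_max = T·r/J = 2360 × 0.0645 / 2.719×10^-5 = 5.599×10^6 Pa.

5.60 MPa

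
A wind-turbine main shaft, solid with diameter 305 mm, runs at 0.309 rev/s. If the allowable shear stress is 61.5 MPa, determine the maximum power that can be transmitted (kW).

665 kW

J = πd⁴/32 = π(0.305)⁴/32 = 8.496×10^-4 m⁴.
T_max = τ_allow·J/r = 6.15×10^7 × 8.496×10^-4 / 0.152 = 342600 N·m.
ω = 2π·0.309 = 1.942 rad/s, so P_max = T_max·ω = 6.652×10^5 W.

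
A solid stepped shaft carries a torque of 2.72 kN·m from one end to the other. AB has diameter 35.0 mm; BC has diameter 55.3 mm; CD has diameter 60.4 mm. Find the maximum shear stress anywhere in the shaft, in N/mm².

Under the same torque, τ_max = 16T/(πd³) is largest where d is smallest — segment AB (d = 35.0 mm).
τ_max = 16·2720/(π·(0.0350)³) = 3.231×10^8 Pa.

323 N/mm²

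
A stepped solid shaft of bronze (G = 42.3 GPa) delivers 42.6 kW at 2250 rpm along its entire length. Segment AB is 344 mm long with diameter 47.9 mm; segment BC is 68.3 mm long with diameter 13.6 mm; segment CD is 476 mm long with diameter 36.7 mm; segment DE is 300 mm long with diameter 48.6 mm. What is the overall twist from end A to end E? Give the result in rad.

ω = 2π·2250/60 = 235.6 rad/s, so T = P/ω = 42.6×10³ / 235.6 = 180.8 N·m.
J_AB = π(0.0479)⁴/32 = 5.17×10^-7 m⁴; J_BC = π(0.0136)⁴/32 = 3.36×10^-9 m⁴; J_CD = π(0.0367)⁴/32 = 1.78×10^-7 m⁴; J_DE = π(0.0486)⁴/32 = 5.48×10^-7 m⁴.
θ = (T/G)·Σ L_i/J_i = (180.8/42.3×10⁹)·(0.344/5.17×10^-7 + 0.0683/3.36×10^-9 + 0.476/1.78×10^-7 + 0.300/5.48×10^-7) = 0.1035 rad.

0.104 rad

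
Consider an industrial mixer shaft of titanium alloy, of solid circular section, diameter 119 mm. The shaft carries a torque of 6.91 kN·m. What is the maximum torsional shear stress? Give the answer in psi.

3030 psi

J = πd⁴/32 = π(0.119)⁴/32 = 1.969×10^-5 m⁴.
τ_max = T·r/J = 6910 × 0.0595 / 1.969×10^-5 = 2.088×10^7 Pa.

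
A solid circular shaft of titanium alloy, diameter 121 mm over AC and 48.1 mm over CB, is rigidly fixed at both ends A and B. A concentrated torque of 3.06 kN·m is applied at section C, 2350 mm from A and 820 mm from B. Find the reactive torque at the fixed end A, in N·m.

2860 N·m

Compatibility: T_A·a/J_AC = T_B·b/J_CB with T_A + T_B = T₀.
J_AC = 2.10×10^-5 m⁴, J_CB = 5.26×10^-7 m⁴, so T_A = T₀·(J_AC/a)/((J_AC/a)+(J_CB/b)) = 2856 N·m, T_B = 204.4 N·m.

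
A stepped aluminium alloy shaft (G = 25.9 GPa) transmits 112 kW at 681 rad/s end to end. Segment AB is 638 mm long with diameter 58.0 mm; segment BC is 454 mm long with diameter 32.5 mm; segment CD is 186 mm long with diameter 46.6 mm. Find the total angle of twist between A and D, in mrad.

ω = 681 rad/s, so T = P/ω = 112×10³ / 681.0 = 164.5 N·m.
J_AB = π(0.0580)⁴/32 = 1.11×10^-6 m⁴; J_BC = π(0.0325)⁴/32 = 1.10×10^-7 m⁴; J_CD = π(0.0466)⁴/32 = 4.63×10^-7 m⁴.
θ = (T/G)·Σ L_i/J_i = (164.5/25.9×10⁹)·(0.638/1.11×10^-6 + 0.454/1.10×10^-7 + 0.186/4.63×10^-7) = 0.03252 rad.

32.5 mrad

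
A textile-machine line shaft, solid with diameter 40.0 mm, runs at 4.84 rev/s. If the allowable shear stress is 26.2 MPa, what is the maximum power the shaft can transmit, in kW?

J = πd⁴/32 = π(0.0400)⁴/32 = 2.513×10^-7 m⁴.
T_max = τ_allow·J/r = 2.62×10^7 × 2.513×10^-7 / 0.0200 = 329.2 N·m.
ω = 2π·4.84 = 30.41 rad/s, so P_max = T_max·ω = 1.001×10^4 W.

10.0 kW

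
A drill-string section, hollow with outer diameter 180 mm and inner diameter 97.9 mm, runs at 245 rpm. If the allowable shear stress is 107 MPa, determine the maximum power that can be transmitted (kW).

2870 kW

J = π(d_o⁴ − d_i⁴)/32 = π(0.180⁴ − 0.0979⁴)/32 = 9.404×10^-5 m⁴.
T_max = τ_allow·J/r = 1.07×10^8 × 9.404×10^-5 / 0.0900 = 111800 N·m.
ω = 2π·245/60 = 25.66 rad/s, so P_max = T_max·ω = 2.869×10^6 W.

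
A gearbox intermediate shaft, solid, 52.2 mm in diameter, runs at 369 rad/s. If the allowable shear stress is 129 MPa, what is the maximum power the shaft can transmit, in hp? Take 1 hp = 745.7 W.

1780 hp

J = πd⁴/32 = π(0.0522)⁴/32 = 7.289×10^-7 m⁴.
T_max = τ_allow·J/r = 1.29×10^8 × 7.289×10^-7 / 0.0261 = 3603 N·m.
ω = 369 rad/s, so P_max = T_max·ω = 1.329×10^6 W.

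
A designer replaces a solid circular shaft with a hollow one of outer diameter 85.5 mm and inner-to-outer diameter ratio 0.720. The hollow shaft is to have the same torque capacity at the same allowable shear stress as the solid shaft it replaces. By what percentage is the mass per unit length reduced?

40.7 %

Equal τ_max and T ⇒ the solid shaft needs d_s³ = d_o³(1−k⁴), so d_s = 85.5·(1−0.720⁴)^(1/3) = 77.03 mm.
Area ratio A_h/A_s = d_o²(1−k²)/d_s² = (1−k²)/(1−k⁴)^(2/3) = 0.5933.
Mass saving = 1 − 0.5933 = 40.7 %.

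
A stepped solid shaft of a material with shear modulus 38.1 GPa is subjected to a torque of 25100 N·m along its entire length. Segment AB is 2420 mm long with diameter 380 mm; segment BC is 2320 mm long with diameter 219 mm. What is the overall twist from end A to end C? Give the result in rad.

J_AB = π(0.380)⁴/32 = 2.05×10^-3 m⁴; J_BC = π(0.219)⁴/32 = 2.26×10^-4 m⁴.
θ = (T/G)·Σ L_i/J_i = (25100/38.1×10⁹)·(2.42/2.05×10^-3 + 2.32/2.26×10^-4) = 7.547×10^-3 rad.

0.00755 rad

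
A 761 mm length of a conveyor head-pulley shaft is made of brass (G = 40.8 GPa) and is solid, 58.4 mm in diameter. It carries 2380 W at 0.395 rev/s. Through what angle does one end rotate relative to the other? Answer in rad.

0.0157 rad

ω = 2π·0.395 = 2.482 rad/s, so T = P/ω = 2380 / 2.482 = 959.0 N·m.
J = πd⁴/32 = π(0.0584)⁴/32 = 1.142×10^-6 m⁴.
θ = T·L/(G·J) = 959.0 × 0.761 / (40.8×10⁹ × 1.142×10^-6) = 0.01566 rad.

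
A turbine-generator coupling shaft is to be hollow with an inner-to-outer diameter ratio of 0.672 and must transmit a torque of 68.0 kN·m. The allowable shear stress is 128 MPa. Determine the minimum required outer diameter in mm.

150 mm

For a hollow shaft with d_i/d_o = 0.672: τ_max = 16T/(π d_o³ (1−k⁴)), so d_o = [16T/(π τ_allow (1−k⁴))]^(1/3) = [16·68000/(π·1.28×10^8·0.7961)]^(1/3) = 0.1504 m.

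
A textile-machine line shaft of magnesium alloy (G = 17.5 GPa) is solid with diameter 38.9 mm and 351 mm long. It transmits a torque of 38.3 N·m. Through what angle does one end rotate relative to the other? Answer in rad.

0.00342 rad

J = πd⁴/32 = π(0.0389)⁴/32 = 2.248×10^-7 m⁴.
θ = T·L/(G·J) = 38.30 × 0.351 / (17.5×10⁹ × 2.248×10^-7) = 3.417×10^-3 rad.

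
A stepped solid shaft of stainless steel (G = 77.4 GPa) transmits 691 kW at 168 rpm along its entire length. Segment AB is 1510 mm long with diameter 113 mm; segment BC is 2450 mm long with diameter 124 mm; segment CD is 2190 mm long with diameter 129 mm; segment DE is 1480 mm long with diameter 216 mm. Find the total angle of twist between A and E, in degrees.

ω = 2π·168/60 = 17.59 rad/s, so T = P/ω = 691×10³ / 17.59 = 39280 N·m.
J_AB = π(0.113)⁴/32 = 1.60×10^-5 m⁴; J_BC = π(0.124)⁴/32 = 2.32×10^-5 m⁴; J_CD = π(0.129)⁴/32 = 2.72×10^-5 m⁴; J_DE = π(0.216)⁴/32 = 2.14×10^-4 m⁴.
θ = (T/G)·Σ L_i/J_i = (39280/77.4×10⁹)·(1.51/1.60×10^-5 + 2.45/2.32×10^-5 + 2.19/2.72×10^-5 + 1.48/2.14×10^-4) = 0.1458 rad.

8.36°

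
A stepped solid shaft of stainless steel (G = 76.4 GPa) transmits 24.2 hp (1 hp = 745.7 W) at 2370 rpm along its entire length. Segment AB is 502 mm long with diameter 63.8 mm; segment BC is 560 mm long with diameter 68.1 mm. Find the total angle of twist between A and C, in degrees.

ω = 2π·2370/60 = 248.2 rad/s, so T = P/ω = 24.2×745.7 / 248.2 = 72.71 N·m.
J_AB = π(0.0638)⁴/32 = 1.63×10^-6 m⁴; J_BC = π(0.0681)⁴/32 = 2.11×10^-6 m⁴.
θ = (T/G)·Σ L_i/J_i = (72.71/76.4×10⁹)·(0.502/1.63×10^-6 + 0.560/2.11×10^-6) = 5.461×10^-4 rad.

0.0313°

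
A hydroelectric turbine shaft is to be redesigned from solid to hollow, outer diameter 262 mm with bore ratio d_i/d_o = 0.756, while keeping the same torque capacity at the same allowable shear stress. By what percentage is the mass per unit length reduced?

44.2 %

Equal τ_max and T ⇒ the solid shaft needs d_s³ = d_o³(1−k⁴), so d_s = 262·(1−0.756⁴)^(1/3) = 229.6 mm.
Area ratio A_h/A_s = d_o²(1−k²)/d_s² = (1−k²)/(1−k⁴)^(2/3) = 0.5577.
Mass saving = 1 − 0.5577 = 44.2 %.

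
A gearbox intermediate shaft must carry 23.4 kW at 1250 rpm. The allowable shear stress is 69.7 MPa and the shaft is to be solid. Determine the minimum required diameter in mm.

23.6 mm

ω = 2π·1250/60 = 130.9 rad/s, so T = P/ω = 23.4×10³ / 130.9 = 178.8 N·m.
For a solid shaft τ_max = 16T/(πd³), so d = (16T/(π τ_allow))^(1/3) = (16·178.8/(π·6.97×10^7))^(1/3) = 0.02355 m.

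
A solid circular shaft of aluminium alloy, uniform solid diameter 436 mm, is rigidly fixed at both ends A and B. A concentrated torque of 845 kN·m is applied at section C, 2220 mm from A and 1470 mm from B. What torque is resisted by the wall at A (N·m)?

With uniform GJ and both ends fixed, compatibility θ_AC = θ_CB gives T_A·a = T_B·b, together with T_A + T_B = T₀.
T_A = T₀·b/(a+b) = 845000·1470/3690 = 336600 N·m; T_B = 508400 N·m.

337000 N·m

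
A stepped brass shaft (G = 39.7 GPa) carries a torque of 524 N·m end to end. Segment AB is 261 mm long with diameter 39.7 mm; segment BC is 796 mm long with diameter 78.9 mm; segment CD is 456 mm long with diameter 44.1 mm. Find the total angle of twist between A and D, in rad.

0.0331 rad

J_AB = π(0.0397)⁴/32 = 2.44×10^-7 m⁴; J_BC = π(0.0789)⁴/32 = 3.80×10^-6 m⁴; J_CD = π(0.0441)⁴/32 = 3.71×10^-7 m⁴.
θ = (T/G)·Σ L_i/J_i = (524.0/39.7×10⁹)·(0.261/2.44×10^-7 + 0.796/3.80×10^-6 + 0.456/3.71×10^-7) = 0.03310 rad.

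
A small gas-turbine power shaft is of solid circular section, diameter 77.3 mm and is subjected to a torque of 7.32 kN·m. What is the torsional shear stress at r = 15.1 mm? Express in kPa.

31500 kPa

J = πd⁴/32 = π(0.0773)⁴/32 = 3.505×10^-6 m⁴.
Shear stress varies linearly with radius: τ = T·r/J = 7320 × 0.0151 / 3.505×10^-6 = 3.153×10^7 Pa.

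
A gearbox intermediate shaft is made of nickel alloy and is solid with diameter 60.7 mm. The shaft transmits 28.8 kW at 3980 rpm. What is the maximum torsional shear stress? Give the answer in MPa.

1.57 MPa

ω = 2π·3980/60 = 416.8 rad/s, so T = P/ω = 28.8×10³ / 416.8 = 69.10 N·m.
J = πd⁴/32 = π(0.0607)⁴/32 = 1.333×10^-6 m⁴.
τ_max = T·r/J = 69.10 × 0.0304 / 1.333×10^-6 = 1.574×10^6 Pa.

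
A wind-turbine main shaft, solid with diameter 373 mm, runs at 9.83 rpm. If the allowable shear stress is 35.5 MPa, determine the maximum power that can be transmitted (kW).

J = πd⁴/32 = π(0.373)⁴/32 = 1.900×10^-3 m⁴.
T_max = τ_allow·J/r = 3.55×10^7 × 1.900×10^-3 / 0.186 = 361700 N·m.
ω = 2π·9.83/60 = 1.029 rad/s, so P_max = T_max·ω = 3.724×10^5 W.

372 kW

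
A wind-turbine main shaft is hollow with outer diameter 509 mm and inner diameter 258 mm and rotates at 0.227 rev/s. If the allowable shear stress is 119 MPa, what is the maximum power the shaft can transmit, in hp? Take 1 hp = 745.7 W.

J = π(d_o⁴ − d_i⁴)/32 = π(0.509⁴ − 0.258⁴)/32 = 6.155×10^-3 m⁴.
T_max = τ_allow·J/r = 1.19×10^8 × 6.155×10^-3 / 0.255 = 2.878e6 N·m.
ω = 2π·0.227 = 1.426 rad/s, so P_max = T_max·ω = 4.105×10^6 W.

5500 hp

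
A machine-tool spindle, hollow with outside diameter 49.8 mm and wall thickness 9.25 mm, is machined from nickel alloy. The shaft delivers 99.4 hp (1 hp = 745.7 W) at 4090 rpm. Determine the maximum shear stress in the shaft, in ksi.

ω = 2π·4090/60 = 428.3 rad/s, so T = P/ω = 99.4×745.7 / 428.3 = 173.1 N·m.
J = π(d_o⁴ − d_i⁴)/32 = π(0.0498⁴ − 0.0313⁴)/32 = 5.096×10^-7 m⁴.
τ_max = T·r/J = 173.1 × 0.0249 / 5.096×10^-7 = 8.456×10^6 Pa.

1.23 ksi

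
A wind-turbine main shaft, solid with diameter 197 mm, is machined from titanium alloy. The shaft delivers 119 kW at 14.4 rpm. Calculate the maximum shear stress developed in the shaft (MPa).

52.6 MPa

ω = 2π·14.4/60 = 1.508 rad/s, so T = P/ω = 119×10³ / 1.508 = 78910 N·m.
J = πd⁴/32 = π(0.197)⁴/32 = 1.479×10^-4 m⁴.
τ_max = T·r/J = 78910 × 0.0985 / 1.479×10^-4 = 5.257×10^7 Pa.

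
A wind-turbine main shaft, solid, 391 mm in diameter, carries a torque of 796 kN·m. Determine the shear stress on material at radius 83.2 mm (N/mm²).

J = πd⁴/32 = π(0.391)⁴/32 = 2.295×10^-3 m⁴.
Shear stress varies linearly with radius: τ = T·r/J = 796000 × 0.0832 / 2.295×10^-3 = 2.886×10^7 Pa.

28.9 N/mm²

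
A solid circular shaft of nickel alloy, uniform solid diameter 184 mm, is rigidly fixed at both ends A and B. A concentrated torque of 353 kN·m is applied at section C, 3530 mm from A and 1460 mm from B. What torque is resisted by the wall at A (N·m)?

With uniform GJ and both ends fixed, compatibility θ_AC = θ_CB gives T_A·a = T_B·b, together with T_A + T_B = T₀.
T_A = T₀·b/(a+b) = 353000·1460/4990 = 103300 N·m; T_B = 249700 N·m.

103000 N·m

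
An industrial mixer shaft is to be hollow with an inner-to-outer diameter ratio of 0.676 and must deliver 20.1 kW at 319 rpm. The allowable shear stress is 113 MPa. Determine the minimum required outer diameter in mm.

ω = 2π·319/60 = 33.41 rad/s, so T = P/ω = 20.1×10³ / 33.41 = 601.7 N·m.
For a hollow shaft with d_i/d_o = 0.676: τ_max = 16T/(π d_o³ (1−k⁴)), so d_o = [16T/(π τ_allow (1−k⁴))]^(1/3) = [16·601.7/(π·1.13×10^8·0.7912)]^(1/3) = 0.03248 m.

32.5 mm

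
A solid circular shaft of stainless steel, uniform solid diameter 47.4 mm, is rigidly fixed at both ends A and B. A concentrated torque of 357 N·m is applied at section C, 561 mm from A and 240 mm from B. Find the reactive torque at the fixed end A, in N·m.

107 N·m

With uniform GJ and both ends fixed, compatibility θ_AC = θ_CB gives T_A·a = T_B·b, together with T_A + T_B = T₀.
T_A = T₀·b/(a+b) = 357.0·240/801.0 = 107.0 N·m; T_B = 250.0 N·m.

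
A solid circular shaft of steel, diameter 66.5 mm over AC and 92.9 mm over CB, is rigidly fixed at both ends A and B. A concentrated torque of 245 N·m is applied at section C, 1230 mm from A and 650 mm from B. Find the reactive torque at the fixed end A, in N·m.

29.9 N·m

Compatibility: T_A·a/J_AC = T_B·b/J_CB with T_A + T_B = T₀.
J_AC = 1.92×10^-6 m⁴, J_CB = 7.31×10^-6 m⁴, so T_A = T₀·(J_AC/a)/((J_AC/a)+(J_CB/b)) = 29.85 N·m, T_B = 215.1 N·m.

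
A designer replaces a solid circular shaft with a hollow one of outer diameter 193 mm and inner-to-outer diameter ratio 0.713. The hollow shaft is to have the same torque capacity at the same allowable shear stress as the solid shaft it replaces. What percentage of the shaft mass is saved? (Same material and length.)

40.0 %

Equal τ_max and T ⇒ the solid shaft needs d_s³ = d_o³(1−k⁴), so d_s = 193·(1−0.713⁴)^(1/3) = 174.7 mm.
Area ratio A_h/A_s = d_o²(1−k²)/d_s² = (1−k²)/(1−k⁴)^(2/3) = 0.6001.
Mass saving = 1 − 0.6001 = 40.0 %.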